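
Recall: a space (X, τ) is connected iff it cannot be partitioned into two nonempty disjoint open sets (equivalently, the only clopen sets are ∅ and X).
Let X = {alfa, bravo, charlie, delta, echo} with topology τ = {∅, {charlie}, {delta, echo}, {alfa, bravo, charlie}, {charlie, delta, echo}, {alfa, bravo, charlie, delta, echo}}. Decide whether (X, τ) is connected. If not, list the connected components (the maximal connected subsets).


(X, τ) is disconnected; components = [{delta, echo}, {alfa, bravo, charlie}].

Find clopen sets (U ∈ τ with X ∖ U ∈ τ):
  U = ∅, X ∖ U = {alfa, bravo, charlie, delta, echo} — both open, so U is clopen.
  U = {delta, echo}, X ∖ U = {alfa, bravo, charlie} — both open, so U is clopen.
  U = {alfa, bravo, charlie}, X ∖ U = {delta, echo} — both open, so U is clopen.
  U = {alfa, bravo, charlie, delta, echo}, X ∖ U = ∅ — both open, so U is clopen.
Nontrivial clopen(s) exist: e.g. {delta, echo}. So (X, τ) is disconnected.
Compute connected components by grouping points that agree on all clopens:
  component: {delta, echo}
  component: {alfa, bravo, charlie}


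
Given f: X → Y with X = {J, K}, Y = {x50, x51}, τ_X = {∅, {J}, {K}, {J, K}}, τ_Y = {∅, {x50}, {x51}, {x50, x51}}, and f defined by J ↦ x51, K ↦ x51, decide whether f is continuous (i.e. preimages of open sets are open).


f IS continuous.

Compute f^{-1}(U) for each U ∈ τ_Y:
  U = ∅: f^{-1}(U) = ∅ ∈ τ_X ✓.
  U = {x50}: f^{-1}(U) = ∅ ∈ τ_X ✓.
  U = {x51}: f^{-1}(U) = {J, K} ∈ τ_X ✓.
  U = {x50, x51}: f^{-1}(U) = {J, K} ∈ τ_X ✓.
Every preimage lies in τ_X, so f IS continuous.


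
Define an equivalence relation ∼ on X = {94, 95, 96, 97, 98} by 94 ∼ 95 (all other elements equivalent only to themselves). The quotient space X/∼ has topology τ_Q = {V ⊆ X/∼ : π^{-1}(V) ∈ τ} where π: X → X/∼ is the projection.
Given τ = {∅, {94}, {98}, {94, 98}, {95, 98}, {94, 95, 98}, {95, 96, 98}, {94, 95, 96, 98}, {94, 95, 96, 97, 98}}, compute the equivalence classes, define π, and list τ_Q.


X/∼ = {[94=95], [96], [97], [98]}; |τ_Q| = 5.

Equivalence classes: [94=95], [96], [97], [98].
Quotient map π: X → X/∼ sends 94 ↦ [94=95], 95 ↦ [94=95], 96 ↦ [96], 97 ↦ [97], 98 ↦ [98].
For each subset V ⊆ X/∼, compute π^{-1}(V) ⊆ X and check whether π^{-1}(V) ∈ τ. V is open in τ_Q iff π^{-1}(V) ∈ τ.
  V = {}: π^{-1}(V) = ∅ ∈ τ ✓.
  V = {[94=95]}: π^{-1}(V) = {94, 95} ∉ τ ✗.
  V = {[96]}: π^{-1}(V) = {96} ∉ τ ✗.
  V = {[94=95], [96]}: π^{-1}(V) = {94, 95, 96} ∉ τ ✗.
  V = {[97]}: π^{-1}(V) = {97} ∉ τ ✗.
  V = {[94=95], [97]}: π^{-1}(V) = {94, 95, 97} ∉ τ ✗.
  V = {[96], [97]}: π^{-1}(V) = {96, 97} ∉ τ ✗.
  V = {[94=95], [96], [97]}: π^{-1}(V) = {94, 95, 96, 97} ∉ τ ✗.
  V = {[98]}: π^{-1}(V) = {98} ∈ τ ✓.
  V = {[94=95], [98]}: π^{-1}(V) = {94, 95, 98} ∈ τ ✓.
  V = {[96], [98]}: π^{-1}(V) = {96, 98} ∉ τ ✗.
  V = {[94=95], [96], [98]}: π^{-1}(V) = {94, 95, 96, 98} ∈ τ ✓.
  V = {[97], [98]}: π^{-1}(V) = {97, 98} ∉ τ ✗.
  V = {[94=95], [97], [98]}: π^{-1}(V) = {94, 95, 97, 98} ∉ τ ✗.
  V = {[96], [97], [98]}: π^{-1}(V) = {96, 97, 98} ∉ τ ✗.
  V = {[94=95], [96], [97], [98]}: π^{-1}(V) = {94, 95, 96, 97, 98} ∈ τ ✓.
Open sets in the quotient: τ_Q = {{}, {[98]}, {[94=95], [98]}, {[94=95], [96], [98]}, {[94=95], [96], [97], [98]}} (5 elements).


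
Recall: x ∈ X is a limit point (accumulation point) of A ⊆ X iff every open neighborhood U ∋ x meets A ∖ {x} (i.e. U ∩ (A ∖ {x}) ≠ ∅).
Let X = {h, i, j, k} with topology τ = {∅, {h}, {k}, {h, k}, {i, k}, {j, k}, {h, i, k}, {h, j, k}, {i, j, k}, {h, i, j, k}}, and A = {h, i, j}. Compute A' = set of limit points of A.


A' = ∅

For each x ∈ X, list the open sets U ∈ τ with x ∈ U, then check whether U ∩ (A ∖ {x}) ≠ ∅ for every such U.
  x = h: open {h} ∋ x has {h} ∩ (A ∖ {h}) = ∅, so x is NOT a limit point.
  x = i: open {i, k} ∋ x has {i, k} ∩ (A ∖ {i}) = ∅, so x is NOT a limit point.
  x = j: open {j, k} ∋ x has {j, k} ∩ (A ∖ {j}) = ∅, so x is NOT a limit point.
  x = k: open {k} ∋ x has {k} ∩ (A ∖ {k}) = ∅, so x is NOT a limit point.
Collecting: A' = ∅.


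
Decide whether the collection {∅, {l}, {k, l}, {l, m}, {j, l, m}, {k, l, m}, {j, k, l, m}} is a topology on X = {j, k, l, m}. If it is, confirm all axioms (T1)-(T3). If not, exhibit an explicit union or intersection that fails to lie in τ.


τ IS a topology on X.

Axiom (T1): ∅ ∈ τ? Yes; X ∈ τ? Yes.
Axiom (T2/T3): check pairwise unions and intersections of members of τ.
All pairwise intersections and unions checked — each lies in τ. Therefore τ satisfies (T1), (T2), (T3): it IS a topology on X.


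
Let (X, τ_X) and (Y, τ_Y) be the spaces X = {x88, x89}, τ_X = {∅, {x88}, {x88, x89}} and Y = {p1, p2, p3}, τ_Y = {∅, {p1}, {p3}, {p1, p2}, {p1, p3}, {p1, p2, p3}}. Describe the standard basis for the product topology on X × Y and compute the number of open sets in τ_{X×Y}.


Basis B = {∅ × ∅, {x88} × {p1}, {x88} × {p3}, {x88} × {p1, p2}, {x88} × {p1, p3}, {x88, x89} × {p1}, {x88, x89} × {p3}, {x88} × {p1, p2, p3}, {x88, x89} × {p1, p2}, {x88, x89} × {p1, p3}, {x88, x89} × {p1, p2, p3}}; |τ_{X×Y}| = 18.

Enumerate products U × V with U ∈ τ_X, V ∈ τ_Y (deduplicated):
  ∅ × ∅ = {} (∅)
  {x88} × {p1} = {(x88,p1)}
  {x88} × {p3} = {(x88,p3)}
  {x88} × {p1, p2} = {(x88,p1), (x88,p2)}
  {x88} × {p1, p3} = {(x88,p1), (x88,p3)}
  {x88, x89} × {p1} = {(x88,p1), (x89,p1)}
  {x88, x89} × {p3} = {(x88,p3), (x89,p3)}
  {x88} × {p1, p2, p3} = {(x88,p1), (x88,p2), (x88,p3)}
  {x88, x89} × {p1, p2} = {(x88,p1), (x88,p2), (x89,p1), (x89,p2)}
  {x88, x89} × {p1, p3} = {(x88,p1), (x88,p3), (x89,p1), (x89,p3)}
  {x88, x89} × {p1, p2, p3} = {(x88,p1), (x88,p2), (x88,p3), (x89,p1), (x89,p2), (x89,p3)}
These 11 distinct sets form the basis B.
Close under arbitrary unions to get τ_{X×Y}; counting gives |τ_{X×Y}| = 18.


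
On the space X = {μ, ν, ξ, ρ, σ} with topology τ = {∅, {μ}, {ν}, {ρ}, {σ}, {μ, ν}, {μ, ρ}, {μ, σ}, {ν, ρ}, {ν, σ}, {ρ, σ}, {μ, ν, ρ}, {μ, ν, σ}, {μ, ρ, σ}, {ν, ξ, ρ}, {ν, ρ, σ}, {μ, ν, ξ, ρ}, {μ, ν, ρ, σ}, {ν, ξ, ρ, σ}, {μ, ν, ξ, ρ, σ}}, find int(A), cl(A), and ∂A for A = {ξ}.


int(A) = ∅, cl(A) = {ξ}, ∂A = {ξ}.

Closed sets in (X, τ) are complements of opens:
  closed(X, τ) = {∅, {μ}, {ξ}, {σ}, {μ, ξ}, {μ, σ}, {ν, ξ}, {ξ, ρ}, {ξ, σ}, {μ, ν, ξ}, {μ, ξ, ρ}, {μ, ξ, σ}, {ν, ξ, ρ}, {ν, ξ, σ}, {ξ, ρ, σ}, {μ, ν, ξ, ρ}, {μ, ν, ξ, σ}, {μ, ξ, ρ, σ}, {ν, ξ, ρ, σ}, {μ, ν, ξ, ρ, σ}}.
int(A) = ⋃ {U ∈ τ : U ⊆ A}. Opens contained in A: ∅.
Taking the union of these: int(A) = ∅.
cl(A) = ⋂ {C closed : A ⊆ C}. Closed sets containing A: {ξ}, {μ, ξ}, {ν, ξ}, {ξ, ρ}, {ξ, σ}, {μ, ν, ξ}, {μ, ξ, ρ}, {μ, ξ, σ}, {ν, ξ, ρ}, {ν, ξ, σ}, {ξ, ρ, σ}, {μ, ν, ξ, ρ}, {μ, ν, ξ, σ}, {μ, ξ, ρ, σ}, {ν, ξ, ρ, σ}, {μ, ν, ξ, ρ, σ}.
Intersecting these: cl(A) = {ξ}.
∂A = cl(A) ∖ int(A) = {ξ} ∖ ∅ = {ξ}.


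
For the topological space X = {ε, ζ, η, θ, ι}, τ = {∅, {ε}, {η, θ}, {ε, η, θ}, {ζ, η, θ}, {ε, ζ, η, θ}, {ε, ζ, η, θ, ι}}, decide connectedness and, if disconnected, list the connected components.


(X, τ) is connected.

Find clopen sets (U ∈ τ with X ∖ U ∈ τ):
  U = ∅, X ∖ U = {ε, ζ, η, θ, ι} — both open, so U is clopen.
  U = {ε, ζ, η, θ, ι}, X ∖ U = ∅ — both open, so U is clopen.
Only trivial clopens (∅ and X) exist, so (X, τ) is connected.
Compute connected components by grouping points that agree on all clopens:
  component: {ε, ζ, η, θ, ι}


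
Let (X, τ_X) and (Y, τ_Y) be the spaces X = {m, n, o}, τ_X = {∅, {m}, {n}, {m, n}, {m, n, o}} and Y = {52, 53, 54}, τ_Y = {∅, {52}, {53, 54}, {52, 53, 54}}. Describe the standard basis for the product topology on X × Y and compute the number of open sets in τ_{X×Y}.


Basis B = {∅ × ∅, {m} × {52}, {n} × {52}, {m, n} × {52}, {m} × {53, 54}, {n} × {53, 54}, {m} × {52, 53, 54}, {m, n, o} × {52}, {n} × {52, 53, 54}, {m, n} × {53, 54}, {m, n} × {52, 53, 54}, {m, n, o} × {53, 54}, {m, n, o} × {52, 53, 54}}; |τ_{X×Y}| = 25.

Enumerate products U × V with U ∈ τ_X, V ∈ τ_Y (deduplicated):
  ∅ × ∅ = {} (∅)
  {m} × {52} = {(m,52)}
  {n} × {52} = {(n,52)}
  {m, n} × {52} = {(m,52), (n,52)}
  {m} × {53, 54} = {(m,53), (m,54)}
  {n} × {53, 54} = {(n,53), (n,54)}
  {m} × {52, 53, 54} = {(m,52), (m,53), (m,54)}
  {m, n, o} × {52} = {(m,52), (n,52), (o,52)}
  {n} × {52, 53, 54} = {(n,52), (n,53), (n,54)}
  {m, n} × {53, 54} = {(m,53), (m,54), (n,53), (n,54)}
  {m, n} × {52, 53, 54} = {(m,52), (m,53), (m,54), (n,52), (n,53), (n,54)}
  {m, n, o} × {53, 54} = {(m,53), (m,54), (n,53), (n,54), (o,53), (o,54)}
  {m, n, o} × {52, 53, 54} = {(m,52), (m,53), (m,54), (n,52), (n,53), (n,54), (o,52), (o,53), (o,54)}
These 13 distinct sets form the basis B.
Close under arbitrary unions to get τ_{X×Y}; counting gives |τ_{X×Y}| = 25.


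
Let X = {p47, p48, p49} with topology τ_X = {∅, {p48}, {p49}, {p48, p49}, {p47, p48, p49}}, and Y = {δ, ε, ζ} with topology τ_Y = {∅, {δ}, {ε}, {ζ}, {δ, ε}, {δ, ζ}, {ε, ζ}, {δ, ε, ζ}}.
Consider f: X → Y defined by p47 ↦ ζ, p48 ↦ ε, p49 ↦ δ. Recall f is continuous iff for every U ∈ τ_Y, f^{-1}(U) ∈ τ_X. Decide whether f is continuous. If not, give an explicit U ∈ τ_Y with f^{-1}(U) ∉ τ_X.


f is NOT continuous.

Compute f^{-1}(U) for each U ∈ τ_Y:
  U = ∅: f^{-1}(U) = ∅ ∈ τ_X ✓.
  U = {δ}: f^{-1}(U) = {p49} ∈ τ_X ✓.
  U = {ε}: f^{-1}(U) = {p48} ∈ τ_X ✓.
  U = {ζ}: f^{-1}(U) = {p47} ∉ τ_X ✗.
  U = {δ, ε}: f^{-1}(U) = {p48, p49} ∈ τ_X ✓.
  U = {δ, ζ}: f^{-1}(U) = {p47, p49} ∉ τ_X ✗.
  U = {ε, ζ}: f^{-1}(U) = {p47, p48} ∉ τ_X ✗.
  U = {δ, ε, ζ}: f^{-1}(U) = {p47, p48, p49} ∈ τ_X ✓.
Found U = {ζ} with f^{-1}(U) = {p47} not in τ_X. Therefore f is NOT continuous.


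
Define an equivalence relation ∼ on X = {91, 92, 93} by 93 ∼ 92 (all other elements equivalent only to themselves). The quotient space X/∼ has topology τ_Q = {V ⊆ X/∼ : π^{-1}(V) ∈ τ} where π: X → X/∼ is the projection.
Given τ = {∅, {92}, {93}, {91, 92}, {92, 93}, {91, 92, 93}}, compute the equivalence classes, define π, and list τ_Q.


X/∼ = {[91], [92=93]}; |τ_Q| = 3.

Equivalence classes: [91], [92=93].
Quotient map π: X → X/∼ sends 91 ↦ [91], 92 ↦ [92=93], 93 ↦ [92=93].
For each subset V ⊆ X/∼, compute π^{-1}(V) ⊆ X and check whether π^{-1}(V) ∈ τ. V is open in τ_Q iff π^{-1}(V) ∈ τ.
  V = {}: π^{-1}(V) = ∅ ∈ τ ✓.
  V = {[91]}: π^{-1}(V) = {91} ∉ τ ✗.
  V = {[92=93]}: π^{-1}(V) = {92, 93} ∈ τ ✓.
  V = {[91], [92=93]}: π^{-1}(V) = {91, 92, 93} ∈ τ ✓.
Open sets in the quotient: τ_Q = {{}, {[92=93]}, {[91], [92=93]}} (3 elements).


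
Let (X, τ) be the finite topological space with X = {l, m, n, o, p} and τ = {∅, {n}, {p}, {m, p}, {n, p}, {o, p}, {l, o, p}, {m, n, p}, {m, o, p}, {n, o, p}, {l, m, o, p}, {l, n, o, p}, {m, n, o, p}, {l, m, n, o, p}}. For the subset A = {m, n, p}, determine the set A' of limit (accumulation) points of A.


A' = {l, m, o}

For each x ∈ X, list the open sets U ∈ τ with x ∈ U, then check whether U ∩ (A ∖ {x}) ≠ ∅ for every such U.
  x = l: opens ∋ x are {l, o, p}, {l, m, o, p}, {l, n, o, p}, {l, m, n, o, p}; each meets A ∖ {l}, so x IS a limit point.
  x = m: opens ∋ x are {m, p}, {m, n, p}, {m, o, p}, {l, m, o, p}, {m, n, o, p}, {l, m, n, o, p}; each meets A ∖ {m}, so x IS a limit point.
  x = n: open {n} ∋ x has {n} ∩ (A ∖ {n}) = ∅, so x is NOT a limit point.
  x = o: opens ∋ x are {o, p}, {l, o, p}, {m, o, p}, {n, o, p}, {l, m, o, p}, {l, n, o, p}, {m, n, o, p}, {l, m, n, o, p}; each meets A ∖ {o}, so x IS a limit point.
  x = p: open {p} ∋ x has {p} ∩ (A ∖ {p}) = ∅, so x is NOT a limit point.
Collecting: A' = {l, m, o}.


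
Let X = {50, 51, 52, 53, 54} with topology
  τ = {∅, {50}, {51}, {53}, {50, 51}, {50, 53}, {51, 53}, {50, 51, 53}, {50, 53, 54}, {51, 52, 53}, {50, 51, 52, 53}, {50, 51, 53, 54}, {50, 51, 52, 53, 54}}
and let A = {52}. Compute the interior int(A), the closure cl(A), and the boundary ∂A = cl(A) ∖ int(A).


int(A) = ∅, cl(A) = {52}, ∂A = {52}.

Closed sets in (X, τ) are complements of opens:
  closed(X, τ) = {∅, {52}, {54}, {50, 54}, {51, 52}, {52, 54}, {50, 52, 54}, {51, 52, 54}, {52, 53, 54}, {50, 51, 52, 54}, {50, 52, 53, 54}, {51, 52, 53, 54}, {50, 51, 52, 53, 54}}.
int(A) = ⋃ {U ∈ τ : U ⊆ A}. Opens contained in A: ∅.
Taking the union of these: int(A) = ∅.
cl(A) = ⋂ {C closed : A ⊆ C}. Closed sets containing A: {52}, {51, 52}, {52, 54}, {50, 52, 54}, {51, 52, 54}, {52, 53, 54}, {50, 51, 52, 54}, {50, 52, 53, 54}, {51, 52, 53, 54}, {50, 51, 52, 53, 54}.
Intersecting these: cl(A) = {52}.
∂A = cl(A) ∖ int(A) = {52} ∖ ∅ = {52}.


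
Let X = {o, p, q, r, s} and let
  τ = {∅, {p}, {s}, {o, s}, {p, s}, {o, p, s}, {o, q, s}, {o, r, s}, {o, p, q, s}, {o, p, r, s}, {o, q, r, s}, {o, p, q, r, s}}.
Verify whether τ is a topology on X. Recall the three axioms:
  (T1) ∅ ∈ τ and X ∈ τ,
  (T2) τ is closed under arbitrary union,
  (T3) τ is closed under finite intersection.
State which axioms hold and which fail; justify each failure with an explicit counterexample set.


τ IS a topology on X.

Axiom (T1): ∅ ∈ τ? Yes; X ∈ τ? Yes.
Axiom (T2/T3): check pairwise unions and intersections of members of τ.
All pairwise intersections and unions checked — each lies in τ. Therefore τ satisfies (T1), (T2), (T3): it IS a topology on X.


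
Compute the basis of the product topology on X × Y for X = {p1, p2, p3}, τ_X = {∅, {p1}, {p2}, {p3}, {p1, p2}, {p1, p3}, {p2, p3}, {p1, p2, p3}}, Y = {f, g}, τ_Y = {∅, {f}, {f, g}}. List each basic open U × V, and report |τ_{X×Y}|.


Basis B = {∅ × ∅, {p1} × {f}, {p2} × {f}, {p3} × {f}, {p1} × {f, g}, {p1, p2} × {f}, {p1, p3} × {f}, {p2} × {f, g}, {p2, p3} × {f}, {p3} × {f, g}, {p1, p2, p3} × {f}, {p1, p2} × {f, g}, {p1, p3} × {f, g}, {p2, p3} × {f, g}, {p1, p2, p3} × {f, g}}; |τ_{X×Y}| = 27.

Enumerate products U × V with U ∈ τ_X, V ∈ τ_Y (deduplicated):
  ∅ × ∅ = {} (∅)
  {p1} × {f} = {(p1,f)}
  {p2} × {f} = {(p2,f)}
  {p3} × {f} = {(p3,f)}
  {p1} × {f, g} = {(p1,f), (p1,g)}
  {p1, p2} × {f} = {(p1,f), (p2,f)}
  {p1, p3} × {f} = {(p1,f), (p3,f)}
  {p2} × {f, g} = {(p2,f), (p2,g)}
  {p2, p3} × {f} = {(p2,f), (p3,f)}
  {p3} × {f, g} = {(p3,f), (p3,g)}
  {p1, p2, p3} × {f} = {(p1,f), (p2,f), (p3,f)}
  {p1, p2} × {f, g} = {(p1,f), (p1,g), (p2,f), (p2,g)}
  {p1, p3} × {f, g} = {(p1,f), (p1,g), (p3,f), (p3,g)}
  {p2, p3} × {f, g} = {(p2,f), (p2,g), (p3,f), (p3,g)}
  {p1, p2, p3} × {f, g} = {(p1,f), (p1,g), (p2,f), (p2,g), (p3,f), (p3,g)}
These 15 distinct sets form the basis B.
Close under arbitrary unions to get τ_{X×Y}; counting gives |τ_{X×Y}| = 27.


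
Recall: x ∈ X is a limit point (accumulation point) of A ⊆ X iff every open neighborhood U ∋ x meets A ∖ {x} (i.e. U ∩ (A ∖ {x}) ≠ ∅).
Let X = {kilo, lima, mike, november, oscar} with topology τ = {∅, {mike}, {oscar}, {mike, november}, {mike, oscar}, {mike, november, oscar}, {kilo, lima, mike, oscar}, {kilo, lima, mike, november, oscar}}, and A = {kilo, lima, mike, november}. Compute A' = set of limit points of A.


A' = {kilo, lima, november}

For each x ∈ X, list the open sets U ∈ τ with x ∈ U, then check whether U ∩ (A ∖ {x}) ≠ ∅ for every such U.
  x = kilo: opens ∋ x are {kilo, lima, mike, oscar}, {kilo, lima, mike, november, oscar}; each meets A ∖ {kilo}, so x IS a limit point.
  x = lima: opens ∋ x are {kilo, lima, mike, oscar}, {kilo, lima, mike, november, oscar}; each meets A ∖ {lima}, so x IS a limit point.
  x = mike: open {mike} ∋ x has {mike} ∩ (A ∖ {mike}) = ∅, so x is NOT a limit point.
  x = november: opens ∋ x are {mike, november}, {mike, november, oscar}, {kilo, lima, mike, november, oscar}; each meets A ∖ {november}, so x IS a limit point.
  x = oscar: open {oscar} ∋ x has {oscar} ∩ (A ∖ {oscar}) = ∅, so x is NOT a limit point.
Collecting: A' = {kilo, lima, november}.


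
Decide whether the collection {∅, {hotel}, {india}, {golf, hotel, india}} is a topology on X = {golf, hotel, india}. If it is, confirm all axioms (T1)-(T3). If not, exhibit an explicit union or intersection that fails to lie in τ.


τ is NOT a topology on X.

Axiom (T1): ∅ ∈ τ? Yes; X ∈ τ? Yes.
Axiom (T2/T3): check pairwise unions and intersections of members of τ.
Counterexample for (T2): {hotel} ∪ {india} = {hotel, india} ∉ τ. Therefore τ is NOT a topology.


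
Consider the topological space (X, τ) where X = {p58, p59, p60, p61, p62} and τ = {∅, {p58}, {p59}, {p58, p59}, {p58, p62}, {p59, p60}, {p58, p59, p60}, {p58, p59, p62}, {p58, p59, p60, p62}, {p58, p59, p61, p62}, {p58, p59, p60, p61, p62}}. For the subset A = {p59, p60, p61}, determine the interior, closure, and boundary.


int(A) = {p59, p60}, cl(A) = {p59, p60, p61}, ∂A = {p61}.

Closed sets in (X, τ) are complements of opens:
  closed(X, τ) = {∅, {p60}, {p61}, {p60, p61}, {p61, p62}, {p58, p61, p62}, {p59, p60, p61}, {p60, p61, p62}, {p58, p60, p61, p62}, {p59, p60, p61, p62}, {p58, p59, p60, p61, p62}}.
int(A) = ⋃ {U ∈ τ : U ⊆ A}. Opens contained in A: ∅, {p59}, {p59, p60}.
Taking the union of these: int(A) = {p59, p60}.
cl(A) = ⋂ {C closed : A ⊆ C}. Closed sets containing A: {p59, p60, p61}, {p59, p60, p61, p62}, {p58, p59, p60, p61, p62}.
Intersecting these: cl(A) = {p59, p60, p61}.
∂A = cl(A) ∖ int(A) = {p59, p60, p61} ∖ {p59, p60} = {p61}.


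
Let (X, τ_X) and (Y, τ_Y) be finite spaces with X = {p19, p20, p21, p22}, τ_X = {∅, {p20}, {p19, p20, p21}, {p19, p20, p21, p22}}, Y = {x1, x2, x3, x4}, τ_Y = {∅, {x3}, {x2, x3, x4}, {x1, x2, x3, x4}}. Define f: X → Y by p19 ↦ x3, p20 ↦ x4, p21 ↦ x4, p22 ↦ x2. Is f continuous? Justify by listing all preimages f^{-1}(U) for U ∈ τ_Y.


f is NOT continuous.

Compute f^{-1}(U) for each U ∈ τ_Y:
  U = ∅: f^{-1}(U) = ∅ ∈ τ_X ✓.
  U = {x3}: f^{-1}(U) = {p19} ∉ τ_X ✗.
  U = {x2, x3, x4}: f^{-1}(U) = {p19, p20, p21, p22} ∈ τ_X ✓.
  U = {x1, x2, x3, x4}: f^{-1}(U) = {p19, p20, p21, p22} ∈ τ_X ✓.
Found U = {x3} with f^{-1}(U) = {p19} not in τ_X. Therefore f is NOT continuous.


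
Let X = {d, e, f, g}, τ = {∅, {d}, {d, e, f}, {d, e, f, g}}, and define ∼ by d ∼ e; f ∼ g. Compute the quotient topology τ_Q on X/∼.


X/∼ = {[d=e], [f=g]}; |τ_Q| = 2.

Equivalence classes: [d=e], [f=g].
Quotient map π: X → X/∼ sends d ↦ [d=e], e ↦ [d=e], f ↦ [f=g], g ↦ [f=g].
For each subset V ⊆ X/∼, compute π^{-1}(V) ⊆ X and check whether π^{-1}(V) ∈ τ. V is open in τ_Q iff π^{-1}(V) ∈ τ.
  V = {}: π^{-1}(V) = ∅ ∈ τ ✓.
  V = {[d=e]}: π^{-1}(V) = {d, e} ∉ τ ✗.
  V = {[f=g]}: π^{-1}(V) = {f, g} ∉ τ ✗.
  V = {[d=e], [f=g]}: π^{-1}(V) = {d, e, f, g} ∈ τ ✓.
Open sets in the quotient: τ_Q = {{}, {[d=e], [f=g]}} (2 elements).


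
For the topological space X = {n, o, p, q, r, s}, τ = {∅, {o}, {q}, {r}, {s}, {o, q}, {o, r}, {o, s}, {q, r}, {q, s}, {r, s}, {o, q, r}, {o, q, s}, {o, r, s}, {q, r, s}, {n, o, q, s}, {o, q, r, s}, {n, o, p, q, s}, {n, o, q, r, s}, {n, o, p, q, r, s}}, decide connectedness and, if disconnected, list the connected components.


(X, τ) is disconnected; components = [{r}, {n, o, p, q, s}].

Find clopen sets (U ∈ τ with X ∖ U ∈ τ):
  U = ∅, X ∖ U = {n, o, p, q, r, s} — both open, so U is clopen.
  U = {r}, X ∖ U = {n, o, p, q, s} — both open, so U is clopen.
  U = {n, o, p, q, s}, X ∖ U = {r} — both open, so U is clopen.
  U = {n, o, p, q, r, s}, X ∖ U = ∅ — both open, so U is clopen.
Nontrivial clopen(s) exist: e.g. {n, o, p, q, s}. So (X, τ) is disconnected.
Compute connected components by grouping points that agree on all clopens:
  component: {r}
  component: {n, o, p, q, s}


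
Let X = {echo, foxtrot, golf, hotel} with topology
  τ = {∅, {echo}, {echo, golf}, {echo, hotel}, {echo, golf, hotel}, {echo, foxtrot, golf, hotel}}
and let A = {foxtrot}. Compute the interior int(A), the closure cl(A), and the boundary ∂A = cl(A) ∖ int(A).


int(A) = ∅, cl(A) = {foxtrot}, ∂A = {foxtrot}.

Closed sets in (X, τ) are complements of opens:
  closed(X, τ) = {∅, {foxtrot}, {foxtrot, golf}, {foxtrot, hotel}, {foxtrot, golf, hotel}, {echo, foxtrot, golf, hotel}}.
int(A) = ⋃ {U ∈ τ : U ⊆ A}. Opens contained in A: ∅.
Taking the union of these: int(A) = ∅.
cl(A) = ⋂ {C closed : A ⊆ C}. Closed sets containing A: {foxtrot}, {foxtrot, golf}, {foxtrot, hotel}, {foxtrot, golf, hotel}, {echo, foxtrot, golf, hotel}.
Intersecting these: cl(A) = {foxtrot}.
∂A = cl(A) ∖ int(A) = {foxtrot} ∖ ∅ = {foxtrot}.


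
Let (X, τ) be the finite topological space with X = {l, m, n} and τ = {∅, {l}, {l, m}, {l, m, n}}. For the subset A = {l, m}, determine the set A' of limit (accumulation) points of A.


A' = {m, n}

For each x ∈ X, list the open sets U ∈ τ with x ∈ U, then check whether U ∩ (A ∖ {x}) ≠ ∅ for every such U.
  x = l: open {l} ∋ x has {l} ∩ (A ∖ {l}) = ∅, so x is NOT a limit point.
  x = m: opens ∋ x are {l, m}, {l, m, n}; each meets A ∖ {m}, so x IS a limit point.
  x = n: opens ∋ x are {l, m, n}; each meets A ∖ {n}, so x IS a limit point.
Collecting: A' = {m, n}.


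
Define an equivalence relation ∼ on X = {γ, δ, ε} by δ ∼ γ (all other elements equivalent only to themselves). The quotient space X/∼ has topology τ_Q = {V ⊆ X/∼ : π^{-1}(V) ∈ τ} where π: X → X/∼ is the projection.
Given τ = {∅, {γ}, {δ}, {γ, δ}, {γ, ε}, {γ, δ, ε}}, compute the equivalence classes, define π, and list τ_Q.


X/∼ = {[γ=δ], [ε]}; |τ_Q| = 3.

Equivalence classes: [γ=δ], [ε].
Quotient map π: X → X/∼ sends γ ↦ [γ=δ], δ ↦ [γ=δ], ε ↦ [ε].
For each subset V ⊆ X/∼, compute π^{-1}(V) ⊆ X and check whether π^{-1}(V) ∈ τ. V is open in τ_Q iff π^{-1}(V) ∈ τ.
  V = {}: π^{-1}(V) = ∅ ∈ τ ✓.
  V = {[γ=δ]}: π^{-1}(V) = {γ, δ} ∈ τ ✓.
  V = {[ε]}: π^{-1}(V) = {ε} ∉ τ ✗.
  V = {[γ=δ], [ε]}: π^{-1}(V) = {γ, δ, ε} ∈ τ ✓.
Open sets in the quotient: τ_Q = {{}, {[γ=δ]}, {[γ=δ], [ε]}} (3 elements).


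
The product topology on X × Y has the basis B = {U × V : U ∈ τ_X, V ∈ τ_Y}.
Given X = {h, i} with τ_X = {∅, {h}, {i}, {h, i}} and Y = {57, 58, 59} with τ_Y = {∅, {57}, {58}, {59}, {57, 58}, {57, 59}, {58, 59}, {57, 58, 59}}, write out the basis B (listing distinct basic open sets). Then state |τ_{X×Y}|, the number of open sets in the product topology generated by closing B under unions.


Basis B = {∅ × ∅, {h} × {57}, {h} × {58}, {h} × {59}, {i} × {57}, {i} × {58}, {i} × {59}, {h} × {57, 58}, {h} × {57, 59}, {h, i} × {57}, {h} × {58, 59}, {h, i} × {58}, {h, i} × {59}, {i} × {57, 58}, {i} × {57, 59}, {i} × {58, 59}, {h} × {57, 58, 59}, {i} × {57, 58, 59}, {h, i} × {57, 58}, {h, i} × {57, 59}, {h, i} × {58, 59}, {h, i} × {57, 58, 59}}; |τ_{X×Y}| = 64.

Enumerate products U × V with U ∈ τ_X, V ∈ τ_Y (deduplicated):
  ∅ × ∅ = {} (∅)
  {h} × {57} = {(h,57)}
  {h} × {58} = {(h,58)}
  {h} × {59} = {(h,59)}
  {i} × {57} = {(i,57)}
  {i} × {58} = {(i,58)}
  {i} × {59} = {(i,59)}
  {h} × {57, 58} = {(h,57), (h,58)}
  {h} × {57, 59} = {(h,57), (h,59)}
  {h, i} × {57} = {(h,57), (i,57)}
  {h} × {58, 59} = {(h,58), (h,59)}
  {h, i} × {58} = {(h,58), (i,58)}
  {h, i} × {59} = {(h,59), (i,59)}
  {i} × {57, 58} = {(i,57), (i,58)}
  {i} × {57, 59} = {(i,57), (i,59)}
  {i} × {58, 59} = {(i,58), (i,59)}
  {h} × {57, 58, 59} = {(h,57), (h,58), (h,59)}
  {i} × {57, 58, 59} = {(i,57), (i,58), (i,59)}
  {h, i} × {57, 58} = {(h,57), (h,58), (i,57), (i,58)}
  {h, i} × {57, 59} = {(h,57), (h,59), (i,57), (i,59)}
  {h, i} × {58, 59} = {(h,58), (h,59), (i,58), (i,59)}
  {h, i} × {57, 58, 59} = {(h,57), (h,58), (h,59), (i,57), (i,58), (i,59)}
These 22 distinct sets form the basis B.
Close under arbitrary unions to get τ_{X×Y}; counting gives |τ_{X×Y}| = 64.


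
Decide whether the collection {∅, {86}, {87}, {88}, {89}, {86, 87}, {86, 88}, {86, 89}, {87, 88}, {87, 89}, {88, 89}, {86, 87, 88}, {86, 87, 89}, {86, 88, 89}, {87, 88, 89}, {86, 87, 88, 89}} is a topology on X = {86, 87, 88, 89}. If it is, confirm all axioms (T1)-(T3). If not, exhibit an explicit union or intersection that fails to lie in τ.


τ IS a topology on X.

Axiom (T1): ∅ ∈ τ? Yes; X ∈ τ? Yes.
Axiom (T2/T3): check pairwise unions and intersections of members of τ.
All pairwise intersections and unions checked — each lies in τ. Therefore τ satisfies (T1), (T2), (T3): it IS a topology on X.


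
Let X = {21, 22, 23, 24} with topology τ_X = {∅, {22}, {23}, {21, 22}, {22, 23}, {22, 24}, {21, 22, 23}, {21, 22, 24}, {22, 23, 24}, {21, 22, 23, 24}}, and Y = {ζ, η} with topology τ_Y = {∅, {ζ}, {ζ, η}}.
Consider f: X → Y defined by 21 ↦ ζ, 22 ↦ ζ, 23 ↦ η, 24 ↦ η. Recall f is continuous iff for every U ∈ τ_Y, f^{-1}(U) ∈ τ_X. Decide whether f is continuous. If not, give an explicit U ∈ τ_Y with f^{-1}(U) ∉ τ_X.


f IS continuous.

Compute f^{-1}(U) for each U ∈ τ_Y:
  U = ∅: f^{-1}(U) = ∅ ∈ τ_X ✓.
  U = {ζ}: f^{-1}(U) = {21, 22} ∈ τ_X ✓.
  U = {ζ, η}: f^{-1}(U) = {21, 22, 23, 24} ∈ τ_X ✓.
Every preimage lies in τ_X, so f IS continuous.


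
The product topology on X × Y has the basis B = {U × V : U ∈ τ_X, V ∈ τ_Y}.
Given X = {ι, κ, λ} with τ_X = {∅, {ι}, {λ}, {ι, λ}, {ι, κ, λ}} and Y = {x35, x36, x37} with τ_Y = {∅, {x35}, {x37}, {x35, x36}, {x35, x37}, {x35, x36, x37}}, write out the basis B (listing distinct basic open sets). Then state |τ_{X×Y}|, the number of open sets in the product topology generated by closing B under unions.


Basis B = {∅ × ∅, {ι} × {x35}, {ι} × {x37}, {λ} × {x35}, {λ} × {x37}, {ι} × {x35, x36}, {ι} × {x35, x37}, {ι, λ} × {x35}, {ι, λ} × {x37}, {λ} × {x35, x36}, {λ} × {x35, x37}, {ι} × {x35, x36, x37}, {ι, κ, λ} × {x35}, {ι, κ, λ} × {x37}, {λ} × {x35, x36, x37}, {ι, λ} × {x35, x36}, {ι, λ} × {x35, x37}, {ι, λ} × {x35, x36, x37}, {ι, κ, λ} × {x35, x36}, {ι, κ, λ} × {x35, x37}, {ι, κ, λ} × {x35, x36, x37}}; |τ_{X×Y}| = 70.

Enumerate products U × V with U ∈ τ_X, V ∈ τ_Y (deduplicated):
  ∅ × ∅ = {} (∅)
  {ι} × {x35} = {(ι,x35)}
  {ι} × {x37} = {(ι,x37)}
  {λ} × {x35} = {(λ,x35)}
  {λ} × {x37} = {(λ,x37)}
  {ι} × {x35, x36} = {(ι,x35), (ι,x36)}
  {ι} × {x35, x37} = {(ι,x35), (ι,x37)}
  {ι, λ} × {x35} = {(ι,x35), (λ,x35)}
  {ι, λ} × {x37} = {(ι,x37), (λ,x37)}
  {λ} × {x35, x36} = {(λ,x35), (λ,x36)}
  {λ} × {x35, x37} = {(λ,x35), (λ,x37)}
  {ι} × {x35, x36, x37} = {(ι,x35), (ι,x36), (ι,x37)}
  {ι, κ, λ} × {x35} = {(ι,x35), (κ,x35), (λ,x35)}
  {ι, κ, λ} × {x37} = {(ι,x37), (κ,x37), (λ,x37)}
  {λ} × {x35, x36, x37} = {(λ,x35), (λ,x36), (λ,x37)}
  {ι, λ} × {x35, x36} = {(ι,x35), (ι,x36), (λ,x35), (λ,x36)}
  {ι, λ} × {x35, x37} = {(ι,x35), (ι,x37), (λ,x35), (λ,x37)}
  {ι, λ} × {x35, x36, x37} = {(ι,x35), (ι,x36), (ι,x37), (λ,x35), (λ,x36), (λ,x37)}
  {ι, κ, λ} × {x35, x36} = {(ι,x35), (ι,x36), (κ,x35), (κ,x36), (λ,x35), (λ,x36)}
  {ι, κ, λ} × {x35, x37} = {(ι,x35), (ι,x37), (κ,x35), (κ,x37), (λ,x35), (λ,x37)}
  {ι, κ, λ} × {x35, x36, x37} = {(ι,x35), (ι,x36), (ι,x37), (κ,x35), (κ,x36), (κ,x37), (λ,x35), (λ,x36), (λ,x37)}
These 21 distinct sets form the basis B.
Close under arbitrary unions to get τ_{X×Y}; counting gives |τ_{X×Y}| = 70.


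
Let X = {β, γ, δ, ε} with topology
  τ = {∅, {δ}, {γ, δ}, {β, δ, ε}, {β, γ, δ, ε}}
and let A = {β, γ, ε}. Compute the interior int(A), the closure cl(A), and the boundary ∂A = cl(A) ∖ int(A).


int(A) = ∅, cl(A) = {β, γ, ε}, ∂A = {β, γ, ε}.

Closed sets in (X, τ) are complements of opens:
  closed(X, τ) = {∅, {γ}, {β, ε}, {β, γ, ε}, {β, γ, δ, ε}}.
int(A) = ⋃ {U ∈ τ : U ⊆ A}. Opens contained in A: ∅.
Taking the union of these: int(A) = ∅.
cl(A) = ⋂ {C closed : A ⊆ C}. Closed sets containing A: {β, γ, ε}, {β, γ, δ, ε}.
Intersecting these: cl(A) = {β, γ, ε}.
∂A = cl(A) ∖ int(A) = {β, γ, ε} ∖ ∅ = {β, γ, ε}.


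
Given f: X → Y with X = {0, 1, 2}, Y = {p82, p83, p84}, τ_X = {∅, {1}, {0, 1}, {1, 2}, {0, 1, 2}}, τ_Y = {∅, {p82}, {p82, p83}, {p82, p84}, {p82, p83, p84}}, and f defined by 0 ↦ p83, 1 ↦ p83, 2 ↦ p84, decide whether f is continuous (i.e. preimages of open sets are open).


f is NOT continuous.

Compute f^{-1}(U) for each U ∈ τ_Y:
  U = ∅: f^{-1}(U) = ∅ ∈ τ_X ✓.
  U = {p82}: f^{-1}(U) = ∅ ∈ τ_X ✓.
  U = {p82, p83}: f^{-1}(U) = {0, 1} ∈ τ_X ✓.
  U = {p82, p84}: f^{-1}(U) = {2} ∉ τ_X ✗.
  U = {p82, p83, p84}: f^{-1}(U) = {0, 1, 2} ∈ τ_X ✓.
Found U = {p82, p84} with f^{-1}(U) = {2} not in τ_X. Therefore f is NOT continuous.


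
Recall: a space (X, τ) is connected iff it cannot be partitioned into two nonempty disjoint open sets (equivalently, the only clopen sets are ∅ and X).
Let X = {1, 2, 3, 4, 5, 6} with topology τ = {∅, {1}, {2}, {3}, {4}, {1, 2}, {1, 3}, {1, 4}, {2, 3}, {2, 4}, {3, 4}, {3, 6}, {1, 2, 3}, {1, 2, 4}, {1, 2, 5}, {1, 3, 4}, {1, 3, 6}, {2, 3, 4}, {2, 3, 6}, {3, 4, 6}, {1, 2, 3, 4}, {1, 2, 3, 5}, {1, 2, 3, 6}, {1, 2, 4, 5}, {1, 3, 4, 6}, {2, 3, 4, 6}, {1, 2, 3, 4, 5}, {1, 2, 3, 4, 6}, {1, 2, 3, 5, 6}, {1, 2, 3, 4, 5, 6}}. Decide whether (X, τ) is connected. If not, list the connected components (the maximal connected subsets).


(X, τ) is disconnected; components = [{4}, {3, 6}, {1, 2, 5}].

Find clopen sets (U ∈ τ with X ∖ U ∈ τ):
  U = ∅, X ∖ U = {1, 2, 3, 4, 5, 6} — both open, so U is clopen.
  U = {4}, X ∖ U = {1, 2, 3, 5, 6} — both open, so U is clopen.
  U = {3, 6}, X ∖ U = {1, 2, 4, 5} — both open, so U is clopen.
  U = {1, 2, 5}, X ∖ U = {3, 4, 6} — both open, so U is clopen.
  U = {3, 4, 6}, X ∖ U = {1, 2, 5} — both open, so U is clopen.
  U = {1, 2, 4, 5}, X ∖ U = {3, 6} — both open, so U is clopen.
  U = {1, 2, 3, 5, 6}, X ∖ U = {4} — both open, so U is clopen.
  U = {1, 2, 3, 4, 5, 6}, X ∖ U = ∅ — both open, so U is clopen.
Nontrivial clopen(s) exist: e.g. {3, 4, 6}. So (X, τ) is disconnected.
Compute connected components by grouping points that agree on all clopens:
  component: {4}
  component: {3, 6}
  component: {1, 2, 5}


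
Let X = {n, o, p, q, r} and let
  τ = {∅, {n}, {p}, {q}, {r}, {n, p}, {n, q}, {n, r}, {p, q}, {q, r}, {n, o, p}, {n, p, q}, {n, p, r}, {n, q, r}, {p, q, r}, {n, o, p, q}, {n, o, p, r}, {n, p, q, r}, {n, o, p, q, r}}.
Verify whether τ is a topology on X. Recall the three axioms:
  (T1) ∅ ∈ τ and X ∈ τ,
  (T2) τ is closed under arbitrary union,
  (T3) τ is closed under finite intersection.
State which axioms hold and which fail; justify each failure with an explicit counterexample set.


τ is NOT a topology on X.

Axiom (T1): ∅ ∈ τ? Yes; X ∈ τ? Yes.
Axiom (T2/T3): check pairwise unions and intersections of members of τ.
Counterexample for (T2): {p} ∪ {r} = {p, r} ∉ τ. Therefore τ is NOT a topology.


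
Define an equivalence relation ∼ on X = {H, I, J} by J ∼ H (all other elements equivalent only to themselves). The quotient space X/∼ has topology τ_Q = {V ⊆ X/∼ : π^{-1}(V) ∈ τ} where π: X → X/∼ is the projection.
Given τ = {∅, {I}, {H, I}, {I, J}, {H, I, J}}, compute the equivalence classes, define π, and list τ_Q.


X/∼ = {[H=J], [I]}; |τ_Q| = 3.

Equivalence classes: [H=J], [I].
Quotient map π: X → X/∼ sends H ↦ [H=J], I ↦ [I], J ↦ [H=J].
For each subset V ⊆ X/∼, compute π^{-1}(V) ⊆ X and check whether π^{-1}(V) ∈ τ. V is open in τ_Q iff π^{-1}(V) ∈ τ.
  V = {}: π^{-1}(V) = ∅ ∈ τ ✓.
  V = {[H=J]}: π^{-1}(V) = {H, J} ∉ τ ✗.
  V = {[I]}: π^{-1}(V) = {I} ∈ τ ✓.
  V = {[H=J], [I]}: π^{-1}(V) = {H, I, J} ∈ τ ✓.
Open sets in the quotient: τ_Q = {{}, {[I]}, {[H=J], [I]}} (3 elements).


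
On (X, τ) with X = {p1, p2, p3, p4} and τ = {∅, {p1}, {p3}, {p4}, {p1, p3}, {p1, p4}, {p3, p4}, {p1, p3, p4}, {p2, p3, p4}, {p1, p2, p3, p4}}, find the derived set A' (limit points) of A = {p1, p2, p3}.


A' = {p2}

For each x ∈ X, list the open sets U ∈ τ with x ∈ U, then check whether U ∩ (A ∖ {x}) ≠ ∅ for every such U.
  x = p1: open {p1} ∋ x has {p1} ∩ (A ∖ {p1}) = ∅, so x is NOT a limit point.
  x = p2: opens ∋ x are {p2, p3, p4}, {p1, p2, p3, p4}; each meets A ∖ {p2}, so x IS a limit point.
  x = p3: open {p3} ∋ x has {p3} ∩ (A ∖ {p3}) = ∅, so x is NOT a limit point.
  x = p4: open {p4} ∋ x has {p4} ∩ (A ∖ {p4}) = ∅, so x is NOT a limit point.
Collecting: A' = {p2}.


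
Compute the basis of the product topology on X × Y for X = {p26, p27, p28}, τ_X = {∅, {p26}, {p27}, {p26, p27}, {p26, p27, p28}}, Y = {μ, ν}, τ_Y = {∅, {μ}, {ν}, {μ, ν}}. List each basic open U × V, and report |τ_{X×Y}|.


Basis B = {∅ × ∅, {p26} × {μ}, {p26} × {ν}, {p27} × {μ}, {p27} × {ν}, {p26} × {μ, ν}, {p26, p27} × {μ}, {p26, p27} × {ν}, {p27} × {μ, ν}, {p26, p27, p28} × {μ}, {p26, p27, p28} × {ν}, {p26, p27} × {μ, ν}, {p26, p27, p28} × {μ, ν}}; |τ_{X×Y}| = 25.

Enumerate products U × V with U ∈ τ_X, V ∈ τ_Y (deduplicated):
  ∅ × ∅ = {} (∅)
  {p26} × {μ} = {(p26,μ)}
  {p26} × {ν} = {(p26,ν)}
  {p27} × {μ} = {(p27,μ)}
  {p27} × {ν} = {(p27,ν)}
  {p26} × {μ, ν} = {(p26,μ), (p26,ν)}
  {p26, p27} × {μ} = {(p26,μ), (p27,μ)}
  {p26, p27} × {ν} = {(p26,ν), (p27,ν)}
  {p27} × {μ, ν} = {(p27,μ), (p27,ν)}
  {p26, p27, p28} × {μ} = {(p26,μ), (p27,μ), (p28,μ)}
  {p26, p27, p28} × {ν} = {(p26,ν), (p27,ν), (p28,ν)}
  {p26, p27} × {μ, ν} = {(p26,μ), (p26,ν), (p27,μ), (p27,ν)}
  {p26, p27, p28} × {μ, ν} = {(p26,μ), (p26,ν), (p27,μ), (p27,ν), (p28,μ), (p28,ν)}
These 13 distinct sets form the basis B.
Close under arbitrary unions to get τ_{X×Y}; counting gives |τ_{X×Y}| = 25.


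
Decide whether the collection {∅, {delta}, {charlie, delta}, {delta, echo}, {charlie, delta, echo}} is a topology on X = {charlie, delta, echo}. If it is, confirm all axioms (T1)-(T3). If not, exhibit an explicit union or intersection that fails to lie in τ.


τ IS a topology on X.

Axiom (T1): ∅ ∈ τ? Yes; X ∈ τ? Yes.
Axiom (T2/T3): check pairwise unions and intersections of members of τ.
All pairwise intersections and unions checked — each lies in τ. Therefore τ satisfies (T1), (T2), (T3): it IS a topology on X.


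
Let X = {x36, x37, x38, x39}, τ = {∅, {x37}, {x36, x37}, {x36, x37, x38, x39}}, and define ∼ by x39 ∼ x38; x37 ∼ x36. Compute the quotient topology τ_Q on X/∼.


X/∼ = {[x36=x37], [x38=x39]}; |τ_Q| = 3.

Equivalence classes: [x36=x37], [x38=x39].
Quotient map π: X → X/∼ sends x36 ↦ [x36=x37], x37 ↦ [x36=x37], x38 ↦ [x38=x39], x39 ↦ [x38=x39].
For each subset V ⊆ X/∼, compute π^{-1}(V) ⊆ X and check whether π^{-1}(V) ∈ τ. V is open in τ_Q iff π^{-1}(V) ∈ τ.
  V = {}: π^{-1}(V) = ∅ ∈ τ ✓.
  V = {[x36=x37]}: π^{-1}(V) = {x36, x37} ∈ τ ✓.
  V = {[x38=x39]}: π^{-1}(V) = {x38, x39} ∉ τ ✗.
  V = {[x36=x37], [x38=x39]}: π^{-1}(V) = {x36, x37, x38, x39} ∈ τ ✓.
Open sets in the quotient: τ_Q = {{}, {[x36=x37]}, {[x36=x37], [x38=x39]}} (3 elements).


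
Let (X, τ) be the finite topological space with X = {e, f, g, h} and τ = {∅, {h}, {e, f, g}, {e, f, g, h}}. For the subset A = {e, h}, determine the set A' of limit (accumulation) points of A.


A' = {f, g}

For each x ∈ X, list the open sets U ∈ τ with x ∈ U, then check whether U ∩ (A ∖ {x}) ≠ ∅ for every such U.
  x = e: open {e, f, g} ∋ x has {e, f, g} ∩ (A ∖ {e}) = ∅, so x is NOT a limit point.
  x = f: opens ∋ x are {e, f, g}, {e, f, g, h}; each meets A ∖ {f}, so x IS a limit point.
  x = g: opens ∋ x are {e, f, g}, {e, f, g, h}; each meets A ∖ {g}, so x IS a limit point.
  x = h: open {h} ∋ x has {h} ∩ (A ∖ {h}) = ∅, so x is NOT a limit point.
Collecting: A' = {f, g}.


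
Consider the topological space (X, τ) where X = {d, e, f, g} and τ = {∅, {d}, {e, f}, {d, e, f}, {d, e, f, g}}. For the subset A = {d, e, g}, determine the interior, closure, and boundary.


int(A) = {d}, cl(A) = {d, e, f, g}, ∂A = {e, f, g}.

Closed sets in (X, τ) are complements of opens:
  closed(X, τ) = {∅, {g}, {d, g}, {e, f, g}, {d, e, f, g}}.
int(A) = ⋃ {U ∈ τ : U ⊆ A}. Opens contained in A: ∅, {d}.
Taking the union of these: int(A) = {d}.
cl(A) = ⋂ {C closed : A ⊆ C}. Closed sets containing A: {d, e, f, g}.
Intersecting these: cl(A) = {d, e, f, g}.
∂A = cl(A) ∖ int(A) = {d, e, f, g} ∖ {d} = {e, f, g}.


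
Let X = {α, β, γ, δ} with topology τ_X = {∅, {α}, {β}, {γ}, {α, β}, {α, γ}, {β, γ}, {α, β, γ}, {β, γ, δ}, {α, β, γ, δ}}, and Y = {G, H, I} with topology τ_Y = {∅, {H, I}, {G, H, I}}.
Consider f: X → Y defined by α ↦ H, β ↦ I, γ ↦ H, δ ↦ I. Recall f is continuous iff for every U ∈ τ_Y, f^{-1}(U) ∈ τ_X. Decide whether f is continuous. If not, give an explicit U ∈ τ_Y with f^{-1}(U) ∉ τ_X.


f IS continuous.

Compute f^{-1}(U) for each U ∈ τ_Y:
  U = ∅: f^{-1}(U) = ∅ ∈ τ_X ✓.
  U = {H, I}: f^{-1}(U) = {α, β, γ, δ} ∈ τ_X ✓.
  U = {G, H, I}: f^{-1}(U) = {α, β, γ, δ} ∈ τ_X ✓.
Every preimage lies in τ_X, so f IS continuous.


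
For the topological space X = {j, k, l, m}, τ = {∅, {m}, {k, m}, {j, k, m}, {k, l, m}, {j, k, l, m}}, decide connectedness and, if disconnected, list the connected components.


(X, τ) is connected.

Find clopen sets (U ∈ τ with X ∖ U ∈ τ):
  U = ∅, X ∖ U = {j, k, l, m} — both open, so U is clopen.
  U = {j, k, l, m}, X ∖ U = ∅ — both open, so U is clopen.
Only trivial clopens (∅ and X) exist, so (X, τ) is connected.
Compute connected components by grouping points that agree on all clopens:
  component: {j, k, l, m}


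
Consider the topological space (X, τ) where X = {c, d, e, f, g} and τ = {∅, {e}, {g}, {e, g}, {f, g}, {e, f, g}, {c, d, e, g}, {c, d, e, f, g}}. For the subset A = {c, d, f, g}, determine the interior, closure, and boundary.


int(A) = {f, g}, cl(A) = {c, d, f, g}, ∂A = {c, d}.

Closed sets in (X, τ) are complements of opens:
  closed(X, τ) = {∅, {f}, {c, d}, {c, d, e}, {c, d, f}, {c, d, e, f}, {c, d, f, g}, {c, d, e, f, g}}.
int(A) = ⋃ {U ∈ τ : U ⊆ A}. Opens contained in A: ∅, {g}, {f, g}.
Taking the union of these: int(A) = {f, g}.
cl(A) = ⋂ {C closed : A ⊆ C}. Closed sets containing A: {c, d, f, g}, {c, d, e, f, g}.
Intersecting these: cl(A) = {c, d, f, g}.
∂A = cl(A) ∖ int(A) = {c, d, f, g} ∖ {f, g} = {c, d}.


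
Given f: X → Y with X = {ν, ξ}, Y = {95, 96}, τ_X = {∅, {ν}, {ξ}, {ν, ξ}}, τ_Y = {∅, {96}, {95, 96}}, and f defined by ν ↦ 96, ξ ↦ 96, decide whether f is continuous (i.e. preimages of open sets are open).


f IS continuous.

Compute f^{-1}(U) for each U ∈ τ_Y:
  U = ∅: f^{-1}(U) = ∅ ∈ τ_X ✓.
  U = {96}: f^{-1}(U) = {ν, ξ} ∈ τ_X ✓.
  U = {95, 96}: f^{-1}(U) = {ν, ξ} ∈ τ_X ✓.
Every preimage lies in τ_X, so f IS continuous.


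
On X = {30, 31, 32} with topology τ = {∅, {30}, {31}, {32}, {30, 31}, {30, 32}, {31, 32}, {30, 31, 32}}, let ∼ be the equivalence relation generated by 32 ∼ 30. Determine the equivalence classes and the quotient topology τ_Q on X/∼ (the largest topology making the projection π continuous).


X/∼ = {[30=32], [31]}; |τ_Q| = 4.

Equivalence classes: [30=32], [31].
Quotient map π: X → X/∼ sends 30 ↦ [30=32], 31 ↦ [31], 32 ↦ [30=32].
For each subset V ⊆ X/∼, compute π^{-1}(V) ⊆ X and check whether π^{-1}(V) ∈ τ. V is open in τ_Q iff π^{-1}(V) ∈ τ.
  V = {}: π^{-1}(V) = ∅ ∈ τ ✓.
  V = {[30=32]}: π^{-1}(V) = {30, 32} ∈ τ ✓.
  V = {[31]}: π^{-1}(V) = {31} ∈ τ ✓.
  V = {[30=32], [31]}: π^{-1}(V) = {30, 31, 32} ∈ τ ✓.
Open sets in the quotient: τ_Q = {{}, {[30=32]}, {[31]}, {[30=32], [31]}} (4 elements).
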